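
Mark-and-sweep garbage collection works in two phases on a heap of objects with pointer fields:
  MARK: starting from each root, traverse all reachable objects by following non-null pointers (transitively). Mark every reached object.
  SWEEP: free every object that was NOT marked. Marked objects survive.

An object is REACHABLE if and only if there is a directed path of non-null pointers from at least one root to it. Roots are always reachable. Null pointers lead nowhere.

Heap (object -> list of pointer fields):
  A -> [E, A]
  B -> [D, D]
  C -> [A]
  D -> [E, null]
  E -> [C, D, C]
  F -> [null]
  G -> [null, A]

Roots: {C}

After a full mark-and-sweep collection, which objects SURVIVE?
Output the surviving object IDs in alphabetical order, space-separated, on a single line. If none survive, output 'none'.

Roots: C
Mark C: refs=A, marked=C
Mark A: refs=E A, marked=A C
Mark E: refs=C D C, marked=A C E
Mark D: refs=E null, marked=A C D E
Unmarked (collected): B F G

Answer: A C D E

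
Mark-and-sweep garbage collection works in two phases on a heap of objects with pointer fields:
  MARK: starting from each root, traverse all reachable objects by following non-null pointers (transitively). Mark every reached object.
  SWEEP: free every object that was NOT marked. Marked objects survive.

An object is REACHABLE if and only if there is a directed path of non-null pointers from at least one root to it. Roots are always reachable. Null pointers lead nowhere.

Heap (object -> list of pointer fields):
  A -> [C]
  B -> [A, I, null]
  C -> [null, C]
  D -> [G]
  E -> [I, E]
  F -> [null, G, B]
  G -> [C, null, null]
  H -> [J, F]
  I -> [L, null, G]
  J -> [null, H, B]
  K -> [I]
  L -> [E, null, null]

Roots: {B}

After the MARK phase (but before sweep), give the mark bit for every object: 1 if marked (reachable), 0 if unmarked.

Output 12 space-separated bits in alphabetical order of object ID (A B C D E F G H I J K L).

Roots: B
Mark B: refs=A I null, marked=B
Mark A: refs=C, marked=A B
Mark I: refs=L null G, marked=A B I
Mark C: refs=null C, marked=A B C I
Mark L: refs=E null null, marked=A B C I L
Mark G: refs=C null null, marked=A B C G I L
Mark E: refs=I E, marked=A B C E G I L
Unmarked (collected): D F H J K

Answer: 1 1 1 0 1 0 1 0 1 0 0 1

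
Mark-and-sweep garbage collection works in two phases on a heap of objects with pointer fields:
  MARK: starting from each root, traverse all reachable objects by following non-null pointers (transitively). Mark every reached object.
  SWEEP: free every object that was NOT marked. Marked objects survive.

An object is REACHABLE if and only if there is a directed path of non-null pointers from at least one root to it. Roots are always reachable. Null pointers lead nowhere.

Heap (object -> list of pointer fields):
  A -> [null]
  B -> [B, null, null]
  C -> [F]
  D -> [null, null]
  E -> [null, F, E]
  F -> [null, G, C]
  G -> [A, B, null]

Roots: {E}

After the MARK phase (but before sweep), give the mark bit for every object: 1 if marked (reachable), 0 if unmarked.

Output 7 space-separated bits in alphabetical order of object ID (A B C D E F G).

Answer: 1 1 1 0 1 1 1

Derivation:
Roots: E
Mark E: refs=null F E, marked=E
Mark F: refs=null G C, marked=E F
Mark G: refs=A B null, marked=E F G
Mark C: refs=F, marked=C E F G
Mark A: refs=null, marked=A C E F G
Mark B: refs=B null null, marked=A B C E F G
Unmarked (collected): D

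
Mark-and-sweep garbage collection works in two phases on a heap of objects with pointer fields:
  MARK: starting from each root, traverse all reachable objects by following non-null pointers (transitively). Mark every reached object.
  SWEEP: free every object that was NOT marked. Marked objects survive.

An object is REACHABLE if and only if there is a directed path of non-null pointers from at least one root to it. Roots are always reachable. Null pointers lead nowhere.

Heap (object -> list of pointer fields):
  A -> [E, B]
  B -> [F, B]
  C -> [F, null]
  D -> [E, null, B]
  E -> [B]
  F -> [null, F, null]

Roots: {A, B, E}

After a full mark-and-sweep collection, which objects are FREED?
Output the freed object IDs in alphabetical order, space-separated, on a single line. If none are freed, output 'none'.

Roots: A B E
Mark A: refs=E B, marked=A
Mark B: refs=F B, marked=A B
Mark E: refs=B, marked=A B E
Mark F: refs=null F null, marked=A B E F
Unmarked (collected): C D

Answer: C D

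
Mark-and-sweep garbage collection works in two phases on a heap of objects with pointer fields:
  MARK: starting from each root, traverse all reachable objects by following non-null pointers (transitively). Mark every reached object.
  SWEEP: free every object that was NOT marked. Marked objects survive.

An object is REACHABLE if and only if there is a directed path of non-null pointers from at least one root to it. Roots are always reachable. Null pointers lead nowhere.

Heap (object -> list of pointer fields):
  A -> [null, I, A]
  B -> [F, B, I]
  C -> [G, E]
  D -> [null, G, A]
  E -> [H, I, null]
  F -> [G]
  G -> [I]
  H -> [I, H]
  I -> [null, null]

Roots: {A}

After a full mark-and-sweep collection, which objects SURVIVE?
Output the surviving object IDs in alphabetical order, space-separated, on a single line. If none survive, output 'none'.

Answer: A I

Derivation:
Roots: A
Mark A: refs=null I A, marked=A
Mark I: refs=null null, marked=A I
Unmarked (collected): B C D E F G H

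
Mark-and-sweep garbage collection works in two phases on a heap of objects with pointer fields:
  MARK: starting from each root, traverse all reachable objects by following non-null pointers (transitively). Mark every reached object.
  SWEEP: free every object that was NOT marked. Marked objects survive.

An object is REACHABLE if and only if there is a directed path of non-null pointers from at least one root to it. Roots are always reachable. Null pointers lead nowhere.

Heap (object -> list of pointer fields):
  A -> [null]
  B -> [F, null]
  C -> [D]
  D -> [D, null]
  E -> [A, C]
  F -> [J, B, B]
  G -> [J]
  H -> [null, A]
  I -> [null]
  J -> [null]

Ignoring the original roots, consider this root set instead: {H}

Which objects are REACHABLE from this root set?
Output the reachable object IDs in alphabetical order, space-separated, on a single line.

Answer: A H

Derivation:
Roots: H
Mark H: refs=null A, marked=H
Mark A: refs=null, marked=A H
Unmarked (collected): B C D E F G I J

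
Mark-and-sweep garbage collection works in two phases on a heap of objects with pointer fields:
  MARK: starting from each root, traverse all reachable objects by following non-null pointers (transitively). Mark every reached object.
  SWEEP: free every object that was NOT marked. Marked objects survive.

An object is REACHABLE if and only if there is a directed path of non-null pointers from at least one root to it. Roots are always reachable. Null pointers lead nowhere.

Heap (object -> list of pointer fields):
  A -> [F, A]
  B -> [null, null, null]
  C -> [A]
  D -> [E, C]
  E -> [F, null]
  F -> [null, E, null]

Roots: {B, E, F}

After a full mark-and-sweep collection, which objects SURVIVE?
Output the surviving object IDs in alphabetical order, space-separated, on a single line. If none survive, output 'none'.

Roots: B E F
Mark B: refs=null null null, marked=B
Mark E: refs=F null, marked=B E
Mark F: refs=null E null, marked=B E F
Unmarked (collected): A C D

Answer: B E F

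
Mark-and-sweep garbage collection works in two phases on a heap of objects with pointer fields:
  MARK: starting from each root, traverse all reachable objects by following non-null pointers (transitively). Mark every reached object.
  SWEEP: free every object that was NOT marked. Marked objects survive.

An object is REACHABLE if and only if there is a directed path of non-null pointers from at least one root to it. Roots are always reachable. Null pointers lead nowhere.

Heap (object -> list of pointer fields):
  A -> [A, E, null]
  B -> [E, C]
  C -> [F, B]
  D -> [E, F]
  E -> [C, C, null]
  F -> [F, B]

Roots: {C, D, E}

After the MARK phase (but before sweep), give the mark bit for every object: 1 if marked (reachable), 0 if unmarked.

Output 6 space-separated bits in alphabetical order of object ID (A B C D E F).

Roots: C D E
Mark C: refs=F B, marked=C
Mark D: refs=E F, marked=C D
Mark E: refs=C C null, marked=C D E
Mark F: refs=F B, marked=C D E F
Mark B: refs=E C, marked=B C D E F
Unmarked (collected): A

Answer: 0 1 1 1 1 1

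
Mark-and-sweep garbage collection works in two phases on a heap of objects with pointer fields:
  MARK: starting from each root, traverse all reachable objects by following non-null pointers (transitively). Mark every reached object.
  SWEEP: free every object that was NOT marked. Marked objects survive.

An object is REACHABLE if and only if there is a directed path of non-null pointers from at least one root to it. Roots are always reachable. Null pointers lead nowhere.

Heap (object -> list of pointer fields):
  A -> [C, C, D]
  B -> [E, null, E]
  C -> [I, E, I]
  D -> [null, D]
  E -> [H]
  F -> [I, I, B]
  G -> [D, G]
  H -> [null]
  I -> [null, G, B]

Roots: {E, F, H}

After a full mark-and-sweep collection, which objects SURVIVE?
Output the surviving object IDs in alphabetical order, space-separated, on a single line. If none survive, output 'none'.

Roots: E F H
Mark E: refs=H, marked=E
Mark F: refs=I I B, marked=E F
Mark H: refs=null, marked=E F H
Mark I: refs=null G B, marked=E F H I
Mark B: refs=E null E, marked=B E F H I
Mark G: refs=D G, marked=B E F G H I
Mark D: refs=null D, marked=B D E F G H I
Unmarked (collected): A C

Answer: B D E F G H I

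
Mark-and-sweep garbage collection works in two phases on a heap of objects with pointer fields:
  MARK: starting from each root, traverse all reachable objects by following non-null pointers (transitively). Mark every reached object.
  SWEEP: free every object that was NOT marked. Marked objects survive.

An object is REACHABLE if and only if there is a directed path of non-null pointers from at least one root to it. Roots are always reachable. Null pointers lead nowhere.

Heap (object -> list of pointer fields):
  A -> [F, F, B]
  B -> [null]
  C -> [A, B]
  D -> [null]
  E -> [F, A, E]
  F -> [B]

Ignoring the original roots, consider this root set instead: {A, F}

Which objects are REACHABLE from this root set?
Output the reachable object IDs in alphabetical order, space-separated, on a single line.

Roots: A F
Mark A: refs=F F B, marked=A
Mark F: refs=B, marked=A F
Mark B: refs=null, marked=A B F
Unmarked (collected): C D E

Answer: A B F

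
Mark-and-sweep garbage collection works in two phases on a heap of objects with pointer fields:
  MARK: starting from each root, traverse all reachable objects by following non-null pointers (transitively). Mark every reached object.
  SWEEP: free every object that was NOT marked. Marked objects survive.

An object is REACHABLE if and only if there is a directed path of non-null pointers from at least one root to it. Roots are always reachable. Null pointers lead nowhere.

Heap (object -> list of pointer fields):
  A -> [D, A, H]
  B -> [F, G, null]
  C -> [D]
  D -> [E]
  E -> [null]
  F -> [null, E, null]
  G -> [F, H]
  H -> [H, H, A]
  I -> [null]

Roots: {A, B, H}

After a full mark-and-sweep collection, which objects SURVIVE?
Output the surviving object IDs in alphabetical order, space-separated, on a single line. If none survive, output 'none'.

Answer: A B D E F G H

Derivation:
Roots: A B H
Mark A: refs=D A H, marked=A
Mark B: refs=F G null, marked=A B
Mark H: refs=H H A, marked=A B H
Mark D: refs=E, marked=A B D H
Mark F: refs=null E null, marked=A B D F H
Mark G: refs=F H, marked=A B D F G H
Mark E: refs=null, marked=A B D E F G H
Unmarked (collected): C I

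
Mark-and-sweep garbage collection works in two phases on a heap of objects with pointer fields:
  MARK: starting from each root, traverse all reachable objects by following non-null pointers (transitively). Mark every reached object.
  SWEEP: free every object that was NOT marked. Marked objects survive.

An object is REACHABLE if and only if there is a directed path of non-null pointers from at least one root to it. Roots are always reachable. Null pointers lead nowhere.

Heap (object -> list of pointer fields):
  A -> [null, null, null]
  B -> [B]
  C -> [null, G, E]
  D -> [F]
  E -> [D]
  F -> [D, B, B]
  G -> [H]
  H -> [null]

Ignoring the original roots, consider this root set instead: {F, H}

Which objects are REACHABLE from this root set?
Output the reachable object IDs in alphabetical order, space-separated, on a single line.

Roots: F H
Mark F: refs=D B B, marked=F
Mark H: refs=null, marked=F H
Mark D: refs=F, marked=D F H
Mark B: refs=B, marked=B D F H
Unmarked (collected): A C E G

Answer: B D F H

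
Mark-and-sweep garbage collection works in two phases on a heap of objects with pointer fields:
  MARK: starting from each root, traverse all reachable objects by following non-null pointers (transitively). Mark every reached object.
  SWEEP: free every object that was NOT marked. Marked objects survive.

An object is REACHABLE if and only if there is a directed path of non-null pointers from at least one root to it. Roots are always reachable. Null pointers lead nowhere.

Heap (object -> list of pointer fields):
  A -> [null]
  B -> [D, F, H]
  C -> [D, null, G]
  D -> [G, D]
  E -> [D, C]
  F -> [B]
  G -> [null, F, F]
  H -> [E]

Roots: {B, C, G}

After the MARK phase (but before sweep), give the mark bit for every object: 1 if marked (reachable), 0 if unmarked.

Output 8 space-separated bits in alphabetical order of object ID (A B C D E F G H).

Answer: 0 1 1 1 1 1 1 1

Derivation:
Roots: B C G
Mark B: refs=D F H, marked=B
Mark C: refs=D null G, marked=B C
Mark G: refs=null F F, marked=B C G
Mark D: refs=G D, marked=B C D G
Mark F: refs=B, marked=B C D F G
Mark H: refs=E, marked=B C D F G H
Mark E: refs=D C, marked=B C D E F G H
Unmarked (collected): A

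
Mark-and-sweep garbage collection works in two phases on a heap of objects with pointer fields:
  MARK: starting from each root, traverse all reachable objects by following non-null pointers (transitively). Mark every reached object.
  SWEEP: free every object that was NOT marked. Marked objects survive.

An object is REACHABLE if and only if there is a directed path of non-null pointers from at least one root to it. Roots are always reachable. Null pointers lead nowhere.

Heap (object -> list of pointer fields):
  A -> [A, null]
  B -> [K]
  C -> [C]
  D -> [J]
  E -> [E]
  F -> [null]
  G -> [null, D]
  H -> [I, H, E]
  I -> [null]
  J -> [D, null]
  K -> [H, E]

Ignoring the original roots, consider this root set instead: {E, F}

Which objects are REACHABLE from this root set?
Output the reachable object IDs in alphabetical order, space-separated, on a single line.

Answer: E F

Derivation:
Roots: E F
Mark E: refs=E, marked=E
Mark F: refs=null, marked=E F
Unmarked (collected): A B C D G H I J K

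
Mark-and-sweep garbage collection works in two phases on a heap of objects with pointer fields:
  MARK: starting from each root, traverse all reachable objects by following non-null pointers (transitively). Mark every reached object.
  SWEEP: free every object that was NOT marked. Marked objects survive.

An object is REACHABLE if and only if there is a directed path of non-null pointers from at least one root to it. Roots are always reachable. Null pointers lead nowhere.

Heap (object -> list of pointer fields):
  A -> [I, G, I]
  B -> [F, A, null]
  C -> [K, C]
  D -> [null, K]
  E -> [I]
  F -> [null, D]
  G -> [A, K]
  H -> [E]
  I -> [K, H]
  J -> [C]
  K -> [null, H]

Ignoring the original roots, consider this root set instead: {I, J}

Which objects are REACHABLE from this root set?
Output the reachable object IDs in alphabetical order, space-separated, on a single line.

Answer: C E H I J K

Derivation:
Roots: I J
Mark I: refs=K H, marked=I
Mark J: refs=C, marked=I J
Mark K: refs=null H, marked=I J K
Mark H: refs=E, marked=H I J K
Mark C: refs=K C, marked=C H I J K
Mark E: refs=I, marked=C E H I J K
Unmarked (collected): A B D F G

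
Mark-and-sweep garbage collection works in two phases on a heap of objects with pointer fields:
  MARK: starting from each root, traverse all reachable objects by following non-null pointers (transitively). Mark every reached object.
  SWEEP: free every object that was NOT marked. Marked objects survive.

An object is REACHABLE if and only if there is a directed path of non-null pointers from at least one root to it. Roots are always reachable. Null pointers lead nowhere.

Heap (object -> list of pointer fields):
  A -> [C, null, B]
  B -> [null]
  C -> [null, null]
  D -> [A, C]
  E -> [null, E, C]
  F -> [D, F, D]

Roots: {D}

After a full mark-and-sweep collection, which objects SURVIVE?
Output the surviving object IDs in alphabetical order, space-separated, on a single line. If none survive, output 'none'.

Roots: D
Mark D: refs=A C, marked=D
Mark A: refs=C null B, marked=A D
Mark C: refs=null null, marked=A C D
Mark B: refs=null, marked=A B C D
Unmarked (collected): E F

Answer: A B C D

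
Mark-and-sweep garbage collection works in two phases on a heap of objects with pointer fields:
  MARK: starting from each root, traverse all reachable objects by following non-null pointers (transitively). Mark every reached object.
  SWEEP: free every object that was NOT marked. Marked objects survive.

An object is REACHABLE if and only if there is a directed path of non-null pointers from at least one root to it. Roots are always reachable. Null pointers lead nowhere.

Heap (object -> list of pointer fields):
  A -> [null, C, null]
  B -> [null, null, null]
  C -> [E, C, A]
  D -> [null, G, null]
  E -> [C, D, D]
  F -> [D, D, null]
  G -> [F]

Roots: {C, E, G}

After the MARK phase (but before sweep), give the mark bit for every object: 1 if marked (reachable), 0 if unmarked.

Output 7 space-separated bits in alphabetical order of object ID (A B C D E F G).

Roots: C E G
Mark C: refs=E C A, marked=C
Mark E: refs=C D D, marked=C E
Mark G: refs=F, marked=C E G
Mark A: refs=null C null, marked=A C E G
Mark D: refs=null G null, marked=A C D E G
Mark F: refs=D D null, marked=A C D E F G
Unmarked (collected): B

Answer: 1 0 1 1 1 1 1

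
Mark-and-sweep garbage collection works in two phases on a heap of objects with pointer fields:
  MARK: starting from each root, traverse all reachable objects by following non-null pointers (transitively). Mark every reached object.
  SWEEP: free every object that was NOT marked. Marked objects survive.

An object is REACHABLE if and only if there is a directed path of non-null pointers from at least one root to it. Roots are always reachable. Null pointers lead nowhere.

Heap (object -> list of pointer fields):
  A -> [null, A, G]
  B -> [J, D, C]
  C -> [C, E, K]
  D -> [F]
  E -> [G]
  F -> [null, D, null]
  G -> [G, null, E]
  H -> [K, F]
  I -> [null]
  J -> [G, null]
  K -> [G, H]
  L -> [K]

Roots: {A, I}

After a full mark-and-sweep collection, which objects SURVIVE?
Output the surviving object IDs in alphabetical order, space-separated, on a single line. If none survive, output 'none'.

Roots: A I
Mark A: refs=null A G, marked=A
Mark I: refs=null, marked=A I
Mark G: refs=G null E, marked=A G I
Mark E: refs=G, marked=A E G I
Unmarked (collected): B C D F H J K L

Answer: A E G I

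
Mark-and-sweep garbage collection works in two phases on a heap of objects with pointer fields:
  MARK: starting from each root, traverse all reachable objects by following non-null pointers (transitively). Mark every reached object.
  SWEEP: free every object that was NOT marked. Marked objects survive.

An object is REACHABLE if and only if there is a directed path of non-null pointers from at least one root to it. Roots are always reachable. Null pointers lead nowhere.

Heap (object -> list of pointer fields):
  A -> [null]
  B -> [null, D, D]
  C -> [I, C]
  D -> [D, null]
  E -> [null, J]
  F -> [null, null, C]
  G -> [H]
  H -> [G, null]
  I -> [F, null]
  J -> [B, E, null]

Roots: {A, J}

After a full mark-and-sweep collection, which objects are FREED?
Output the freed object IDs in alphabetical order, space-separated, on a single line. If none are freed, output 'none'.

Answer: C F G H I

Derivation:
Roots: A J
Mark A: refs=null, marked=A
Mark J: refs=B E null, marked=A J
Mark B: refs=null D D, marked=A B J
Mark E: refs=null J, marked=A B E J
Mark D: refs=D null, marked=A B D E J
Unmarked (collected): C F G H I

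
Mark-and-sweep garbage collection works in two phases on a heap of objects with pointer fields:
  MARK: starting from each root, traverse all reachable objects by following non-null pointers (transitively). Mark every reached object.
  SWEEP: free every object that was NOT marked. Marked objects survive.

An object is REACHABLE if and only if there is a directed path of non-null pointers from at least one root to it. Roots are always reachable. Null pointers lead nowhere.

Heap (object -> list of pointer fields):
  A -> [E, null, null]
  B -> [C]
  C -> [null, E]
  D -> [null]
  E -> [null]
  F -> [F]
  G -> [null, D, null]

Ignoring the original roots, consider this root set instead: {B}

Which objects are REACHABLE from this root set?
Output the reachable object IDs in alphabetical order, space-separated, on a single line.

Answer: B C E

Derivation:
Roots: B
Mark B: refs=C, marked=B
Mark C: refs=null E, marked=B C
Mark E: refs=null, marked=B C E
Unmarked (collected): A D F G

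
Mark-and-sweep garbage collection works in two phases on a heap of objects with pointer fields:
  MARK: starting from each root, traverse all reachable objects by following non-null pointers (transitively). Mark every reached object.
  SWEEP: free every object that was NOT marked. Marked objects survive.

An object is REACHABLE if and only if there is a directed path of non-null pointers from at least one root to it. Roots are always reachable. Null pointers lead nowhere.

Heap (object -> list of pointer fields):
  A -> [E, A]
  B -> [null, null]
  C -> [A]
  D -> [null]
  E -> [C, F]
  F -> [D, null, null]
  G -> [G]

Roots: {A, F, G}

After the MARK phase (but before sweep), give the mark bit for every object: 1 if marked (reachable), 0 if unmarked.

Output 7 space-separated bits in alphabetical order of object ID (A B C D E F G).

Answer: 1 0 1 1 1 1 1

Derivation:
Roots: A F G
Mark A: refs=E A, marked=A
Mark F: refs=D null null, marked=A F
Mark G: refs=G, marked=A F G
Mark E: refs=C F, marked=A E F G
Mark D: refs=null, marked=A D E F G
Mark C: refs=A, marked=A C D E F G
Unmarked (collected): B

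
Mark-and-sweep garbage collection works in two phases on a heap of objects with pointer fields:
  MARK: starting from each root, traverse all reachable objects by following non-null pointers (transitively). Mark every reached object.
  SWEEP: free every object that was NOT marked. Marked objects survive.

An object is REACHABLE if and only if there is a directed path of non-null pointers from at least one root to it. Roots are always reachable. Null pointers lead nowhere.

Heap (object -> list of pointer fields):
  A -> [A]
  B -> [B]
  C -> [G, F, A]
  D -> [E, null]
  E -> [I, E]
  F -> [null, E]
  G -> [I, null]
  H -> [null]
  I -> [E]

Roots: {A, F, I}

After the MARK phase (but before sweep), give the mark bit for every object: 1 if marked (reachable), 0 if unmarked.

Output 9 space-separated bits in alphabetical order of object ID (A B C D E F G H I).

Roots: A F I
Mark A: refs=A, marked=A
Mark F: refs=null E, marked=A F
Mark I: refs=E, marked=A F I
Mark E: refs=I E, marked=A E F I
Unmarked (collected): B C D G H

Answer: 1 0 0 0 1 1 0 0 1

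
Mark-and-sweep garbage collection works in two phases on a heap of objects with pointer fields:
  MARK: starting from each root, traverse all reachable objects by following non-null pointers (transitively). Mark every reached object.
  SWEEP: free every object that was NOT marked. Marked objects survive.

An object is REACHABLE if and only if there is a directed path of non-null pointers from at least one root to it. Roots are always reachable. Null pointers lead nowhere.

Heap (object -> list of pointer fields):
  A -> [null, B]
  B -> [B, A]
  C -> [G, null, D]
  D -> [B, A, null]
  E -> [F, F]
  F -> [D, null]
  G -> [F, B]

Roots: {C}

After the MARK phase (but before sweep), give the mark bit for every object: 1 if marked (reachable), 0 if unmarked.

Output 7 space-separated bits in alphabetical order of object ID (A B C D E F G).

Answer: 1 1 1 1 0 1 1

Derivation:
Roots: C
Mark C: refs=G null D, marked=C
Mark G: refs=F B, marked=C G
Mark D: refs=B A null, marked=C D G
Mark F: refs=D null, marked=C D F G
Mark B: refs=B A, marked=B C D F G
Mark A: refs=null B, marked=A B C D F G
Unmarked (collected): E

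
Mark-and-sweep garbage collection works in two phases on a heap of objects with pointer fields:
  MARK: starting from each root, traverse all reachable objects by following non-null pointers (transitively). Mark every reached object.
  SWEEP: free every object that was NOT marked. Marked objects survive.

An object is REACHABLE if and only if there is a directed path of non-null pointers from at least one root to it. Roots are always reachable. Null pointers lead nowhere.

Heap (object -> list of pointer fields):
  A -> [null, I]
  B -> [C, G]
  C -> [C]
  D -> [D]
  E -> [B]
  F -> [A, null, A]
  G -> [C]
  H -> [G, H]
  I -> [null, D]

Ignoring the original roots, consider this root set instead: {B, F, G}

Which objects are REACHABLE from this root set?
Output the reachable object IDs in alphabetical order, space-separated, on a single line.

Roots: B F G
Mark B: refs=C G, marked=B
Mark F: refs=A null A, marked=B F
Mark G: refs=C, marked=B F G
Mark C: refs=C, marked=B C F G
Mark A: refs=null I, marked=A B C F G
Mark I: refs=null D, marked=A B C F G I
Mark D: refs=D, marked=A B C D F G I
Unmarked (collected): E H

Answer: A B C D F G I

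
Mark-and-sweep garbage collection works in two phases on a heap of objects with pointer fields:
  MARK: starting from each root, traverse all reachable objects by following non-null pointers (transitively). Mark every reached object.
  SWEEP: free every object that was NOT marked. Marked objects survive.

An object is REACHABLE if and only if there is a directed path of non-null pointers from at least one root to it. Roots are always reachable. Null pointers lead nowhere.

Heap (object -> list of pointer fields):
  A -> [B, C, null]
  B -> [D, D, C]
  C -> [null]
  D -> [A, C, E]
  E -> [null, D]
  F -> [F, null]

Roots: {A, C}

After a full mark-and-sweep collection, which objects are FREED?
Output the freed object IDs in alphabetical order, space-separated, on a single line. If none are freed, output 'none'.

Roots: A C
Mark A: refs=B C null, marked=A
Mark C: refs=null, marked=A C
Mark B: refs=D D C, marked=A B C
Mark D: refs=A C E, marked=A B C D
Mark E: refs=null D, marked=A B C D E
Unmarked (collected): F

Answer: F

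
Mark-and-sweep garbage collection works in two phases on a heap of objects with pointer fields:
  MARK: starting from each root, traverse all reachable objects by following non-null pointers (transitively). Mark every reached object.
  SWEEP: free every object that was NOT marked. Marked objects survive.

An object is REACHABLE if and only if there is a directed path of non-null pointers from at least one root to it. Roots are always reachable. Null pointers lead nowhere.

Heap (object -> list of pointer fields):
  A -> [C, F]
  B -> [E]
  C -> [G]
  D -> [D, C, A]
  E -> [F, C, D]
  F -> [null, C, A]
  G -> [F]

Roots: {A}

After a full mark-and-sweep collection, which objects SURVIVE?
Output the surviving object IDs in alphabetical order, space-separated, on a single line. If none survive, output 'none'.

Roots: A
Mark A: refs=C F, marked=A
Mark C: refs=G, marked=A C
Mark F: refs=null C A, marked=A C F
Mark G: refs=F, marked=A C F G
Unmarked (collected): B D E

Answer: A C F G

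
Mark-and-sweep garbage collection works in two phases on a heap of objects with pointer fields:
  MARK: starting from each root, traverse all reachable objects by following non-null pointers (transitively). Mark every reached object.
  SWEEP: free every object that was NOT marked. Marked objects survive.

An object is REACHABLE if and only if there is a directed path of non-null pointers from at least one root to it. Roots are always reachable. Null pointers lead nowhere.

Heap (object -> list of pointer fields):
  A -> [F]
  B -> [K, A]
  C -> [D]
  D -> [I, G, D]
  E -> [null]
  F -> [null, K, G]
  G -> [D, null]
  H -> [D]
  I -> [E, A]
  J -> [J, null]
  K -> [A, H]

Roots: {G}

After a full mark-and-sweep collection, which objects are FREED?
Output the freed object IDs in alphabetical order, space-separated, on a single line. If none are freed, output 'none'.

Roots: G
Mark G: refs=D null, marked=G
Mark D: refs=I G D, marked=D G
Mark I: refs=E A, marked=D G I
Mark E: refs=null, marked=D E G I
Mark A: refs=F, marked=A D E G I
Mark F: refs=null K G, marked=A D E F G I
Mark K: refs=A H, marked=A D E F G I K
Mark H: refs=D, marked=A D E F G H I K
Unmarked (collected): B C J

Answer: B C J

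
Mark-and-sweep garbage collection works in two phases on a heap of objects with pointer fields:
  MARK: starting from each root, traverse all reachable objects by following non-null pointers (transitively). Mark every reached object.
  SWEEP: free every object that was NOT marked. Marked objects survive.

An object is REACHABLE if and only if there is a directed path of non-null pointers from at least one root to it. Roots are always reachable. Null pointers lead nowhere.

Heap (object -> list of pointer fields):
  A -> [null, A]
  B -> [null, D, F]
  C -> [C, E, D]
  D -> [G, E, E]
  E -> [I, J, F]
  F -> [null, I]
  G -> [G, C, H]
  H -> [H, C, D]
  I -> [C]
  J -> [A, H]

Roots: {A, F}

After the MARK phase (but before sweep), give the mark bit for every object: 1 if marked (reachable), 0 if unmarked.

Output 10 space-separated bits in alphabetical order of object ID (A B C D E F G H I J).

Answer: 1 0 1 1 1 1 1 1 1 1

Derivation:
Roots: A F
Mark A: refs=null A, marked=A
Mark F: refs=null I, marked=A F
Mark I: refs=C, marked=A F I
Mark C: refs=C E D, marked=A C F I
Mark E: refs=I J F, marked=A C E F I
Mark D: refs=G E E, marked=A C D E F I
Mark J: refs=A H, marked=A C D E F I J
Mark G: refs=G C H, marked=A C D E F G I J
Mark H: refs=H C D, marked=A C D E F G H I J
Unmarked (collected): B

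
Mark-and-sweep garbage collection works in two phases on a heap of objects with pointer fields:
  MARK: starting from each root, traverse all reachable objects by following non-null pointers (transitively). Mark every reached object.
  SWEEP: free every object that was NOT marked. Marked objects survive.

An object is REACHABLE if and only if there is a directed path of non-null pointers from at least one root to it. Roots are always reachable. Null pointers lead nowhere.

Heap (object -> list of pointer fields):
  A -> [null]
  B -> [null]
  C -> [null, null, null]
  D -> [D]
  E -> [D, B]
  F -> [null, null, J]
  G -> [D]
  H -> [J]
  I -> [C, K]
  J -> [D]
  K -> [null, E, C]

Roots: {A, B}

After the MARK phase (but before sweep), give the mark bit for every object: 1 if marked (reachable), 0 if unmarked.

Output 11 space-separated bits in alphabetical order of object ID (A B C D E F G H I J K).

Roots: A B
Mark A: refs=null, marked=A
Mark B: refs=null, marked=A B
Unmarked (collected): C D E F G H I J K

Answer: 1 1 0 0 0 0 0 0 0 0 0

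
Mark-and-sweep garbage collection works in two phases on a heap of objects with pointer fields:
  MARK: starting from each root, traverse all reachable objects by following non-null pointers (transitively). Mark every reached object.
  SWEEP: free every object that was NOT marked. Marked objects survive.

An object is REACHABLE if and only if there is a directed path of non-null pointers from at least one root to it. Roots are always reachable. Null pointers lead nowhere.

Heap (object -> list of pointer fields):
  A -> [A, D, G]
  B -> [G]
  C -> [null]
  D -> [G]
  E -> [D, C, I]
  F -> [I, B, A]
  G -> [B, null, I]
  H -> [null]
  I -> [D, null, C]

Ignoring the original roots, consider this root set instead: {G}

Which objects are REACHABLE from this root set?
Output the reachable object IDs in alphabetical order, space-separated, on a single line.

Roots: G
Mark G: refs=B null I, marked=G
Mark B: refs=G, marked=B G
Mark I: refs=D null C, marked=B G I
Mark D: refs=G, marked=B D G I
Mark C: refs=null, marked=B C D G I
Unmarked (collected): A E F H

Answer: B C D G I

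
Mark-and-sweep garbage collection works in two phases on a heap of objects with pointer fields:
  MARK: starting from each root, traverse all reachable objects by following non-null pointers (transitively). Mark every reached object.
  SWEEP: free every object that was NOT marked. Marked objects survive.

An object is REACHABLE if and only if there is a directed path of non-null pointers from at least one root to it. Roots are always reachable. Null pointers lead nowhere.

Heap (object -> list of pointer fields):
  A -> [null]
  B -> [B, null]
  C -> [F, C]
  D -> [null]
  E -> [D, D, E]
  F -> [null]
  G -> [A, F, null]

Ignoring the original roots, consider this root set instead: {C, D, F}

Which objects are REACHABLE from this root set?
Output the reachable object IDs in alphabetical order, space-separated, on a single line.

Roots: C D F
Mark C: refs=F C, marked=C
Mark D: refs=null, marked=C D
Mark F: refs=null, marked=C D F
Unmarked (collected): A B E G

Answer: C D F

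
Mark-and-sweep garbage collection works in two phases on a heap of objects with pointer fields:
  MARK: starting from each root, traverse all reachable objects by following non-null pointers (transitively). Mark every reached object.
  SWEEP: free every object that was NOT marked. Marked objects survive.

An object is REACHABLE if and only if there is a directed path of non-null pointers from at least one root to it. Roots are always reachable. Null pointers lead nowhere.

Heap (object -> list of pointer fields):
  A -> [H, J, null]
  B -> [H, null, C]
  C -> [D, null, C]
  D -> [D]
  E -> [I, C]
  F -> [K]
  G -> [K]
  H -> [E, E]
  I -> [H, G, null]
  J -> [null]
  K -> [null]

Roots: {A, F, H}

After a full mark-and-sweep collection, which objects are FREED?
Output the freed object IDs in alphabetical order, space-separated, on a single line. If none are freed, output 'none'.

Roots: A F H
Mark A: refs=H J null, marked=A
Mark F: refs=K, marked=A F
Mark H: refs=E E, marked=A F H
Mark J: refs=null, marked=A F H J
Mark K: refs=null, marked=A F H J K
Mark E: refs=I C, marked=A E F H J K
Mark I: refs=H G null, marked=A E F H I J K
Mark C: refs=D null C, marked=A C E F H I J K
Mark G: refs=K, marked=A C E F G H I J K
Mark D: refs=D, marked=A C D E F G H I J K
Unmarked (collected): B

Answer: B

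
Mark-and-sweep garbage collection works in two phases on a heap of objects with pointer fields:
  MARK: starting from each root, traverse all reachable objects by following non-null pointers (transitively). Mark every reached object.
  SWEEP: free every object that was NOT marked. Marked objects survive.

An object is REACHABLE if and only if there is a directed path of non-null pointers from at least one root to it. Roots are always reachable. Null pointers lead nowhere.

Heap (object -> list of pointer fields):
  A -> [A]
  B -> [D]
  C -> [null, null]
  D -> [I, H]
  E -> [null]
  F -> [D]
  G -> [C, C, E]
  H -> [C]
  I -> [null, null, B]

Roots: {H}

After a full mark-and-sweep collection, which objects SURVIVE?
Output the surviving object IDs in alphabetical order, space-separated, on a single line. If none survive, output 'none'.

Roots: H
Mark H: refs=C, marked=H
Mark C: refs=null null, marked=C H
Unmarked (collected): A B D E F G I

Answer: C H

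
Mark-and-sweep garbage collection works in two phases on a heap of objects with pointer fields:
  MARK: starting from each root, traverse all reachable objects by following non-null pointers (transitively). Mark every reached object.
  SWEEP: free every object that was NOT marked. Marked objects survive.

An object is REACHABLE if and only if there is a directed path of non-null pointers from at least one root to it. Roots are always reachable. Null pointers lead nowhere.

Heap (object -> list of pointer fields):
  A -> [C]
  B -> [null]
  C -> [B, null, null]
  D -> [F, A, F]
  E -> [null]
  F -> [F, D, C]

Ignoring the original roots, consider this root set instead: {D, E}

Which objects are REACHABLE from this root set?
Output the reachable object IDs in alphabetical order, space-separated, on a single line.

Answer: A B C D E F

Derivation:
Roots: D E
Mark D: refs=F A F, marked=D
Mark E: refs=null, marked=D E
Mark F: refs=F D C, marked=D E F
Mark A: refs=C, marked=A D E F
Mark C: refs=B null null, marked=A C D E F
Mark B: refs=null, marked=A B C D E F
Unmarked (collected): (none)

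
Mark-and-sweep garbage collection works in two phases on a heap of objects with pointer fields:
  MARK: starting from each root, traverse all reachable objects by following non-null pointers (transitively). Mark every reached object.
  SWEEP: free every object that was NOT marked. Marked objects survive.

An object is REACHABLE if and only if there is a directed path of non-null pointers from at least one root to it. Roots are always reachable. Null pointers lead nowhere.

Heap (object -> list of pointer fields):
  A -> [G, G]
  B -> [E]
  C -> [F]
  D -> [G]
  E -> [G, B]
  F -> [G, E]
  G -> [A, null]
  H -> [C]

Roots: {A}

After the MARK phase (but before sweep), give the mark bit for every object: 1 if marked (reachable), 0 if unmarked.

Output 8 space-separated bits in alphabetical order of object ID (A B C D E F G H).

Answer: 1 0 0 0 0 0 1 0

Derivation:
Roots: A
Mark A: refs=G G, marked=A
Mark G: refs=A null, marked=A G
Unmarked (collected): B C D E F H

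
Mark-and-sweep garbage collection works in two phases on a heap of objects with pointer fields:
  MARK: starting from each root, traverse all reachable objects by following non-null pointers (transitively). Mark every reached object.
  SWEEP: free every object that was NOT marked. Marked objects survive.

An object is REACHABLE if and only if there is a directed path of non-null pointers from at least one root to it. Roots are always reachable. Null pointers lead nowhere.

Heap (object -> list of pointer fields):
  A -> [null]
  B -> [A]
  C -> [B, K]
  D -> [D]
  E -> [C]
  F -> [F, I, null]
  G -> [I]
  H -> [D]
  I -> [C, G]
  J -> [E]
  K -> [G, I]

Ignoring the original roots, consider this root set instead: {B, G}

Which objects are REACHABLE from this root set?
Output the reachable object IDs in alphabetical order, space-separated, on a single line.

Roots: B G
Mark B: refs=A, marked=B
Mark G: refs=I, marked=B G
Mark A: refs=null, marked=A B G
Mark I: refs=C G, marked=A B G I
Mark C: refs=B K, marked=A B C G I
Mark K: refs=G I, marked=A B C G I K
Unmarked (collected): D E F H J

Answer: A B C G I K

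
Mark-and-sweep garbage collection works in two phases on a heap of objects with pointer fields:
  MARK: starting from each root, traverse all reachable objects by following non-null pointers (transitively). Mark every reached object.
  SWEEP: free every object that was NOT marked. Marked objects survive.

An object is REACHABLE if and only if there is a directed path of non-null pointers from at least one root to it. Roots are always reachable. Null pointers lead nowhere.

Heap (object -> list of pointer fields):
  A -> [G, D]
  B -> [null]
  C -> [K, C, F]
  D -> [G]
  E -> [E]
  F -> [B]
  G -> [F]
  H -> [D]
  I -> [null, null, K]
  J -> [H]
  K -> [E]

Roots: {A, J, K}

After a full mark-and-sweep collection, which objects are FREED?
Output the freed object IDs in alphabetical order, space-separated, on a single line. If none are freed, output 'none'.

Roots: A J K
Mark A: refs=G D, marked=A
Mark J: refs=H, marked=A J
Mark K: refs=E, marked=A J K
Mark G: refs=F, marked=A G J K
Mark D: refs=G, marked=A D G J K
Mark H: refs=D, marked=A D G H J K
Mark E: refs=E, marked=A D E G H J K
Mark F: refs=B, marked=A D E F G H J K
Mark B: refs=null, marked=A B D E F G H J K
Unmarked (collected): C I

Answer: C I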